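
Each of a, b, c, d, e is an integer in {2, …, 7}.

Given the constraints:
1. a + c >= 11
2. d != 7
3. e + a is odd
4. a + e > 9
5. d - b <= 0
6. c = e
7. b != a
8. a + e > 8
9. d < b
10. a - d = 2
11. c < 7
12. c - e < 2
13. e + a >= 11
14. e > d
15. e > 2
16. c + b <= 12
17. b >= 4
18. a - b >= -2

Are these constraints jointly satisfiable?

Satisfiable

Setting (a, b, c, d, e) = (6, 7, 5, 4, 5) satisfies everything: constraint 1: a + c = 11; constraint 4: a + e = 11; constraint 5: d - b = -3, and the others follow.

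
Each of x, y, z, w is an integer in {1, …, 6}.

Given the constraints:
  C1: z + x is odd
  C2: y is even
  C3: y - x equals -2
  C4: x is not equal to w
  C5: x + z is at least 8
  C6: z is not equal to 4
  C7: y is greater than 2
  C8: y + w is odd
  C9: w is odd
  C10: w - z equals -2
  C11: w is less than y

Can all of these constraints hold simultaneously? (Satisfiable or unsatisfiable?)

Take x = 6, y = 4, z = 3, w = 1. Then constraint 3: y - x = -2; constraint 5: x + z = 9, and every other listed constraint is also met.

Satisfiable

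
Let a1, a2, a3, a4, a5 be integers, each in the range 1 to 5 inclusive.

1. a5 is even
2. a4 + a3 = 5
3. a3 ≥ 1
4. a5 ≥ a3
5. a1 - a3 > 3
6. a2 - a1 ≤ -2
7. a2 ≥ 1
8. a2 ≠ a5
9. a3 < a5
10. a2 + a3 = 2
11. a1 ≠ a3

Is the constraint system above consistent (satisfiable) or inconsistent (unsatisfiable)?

Satisfiable

Try a1 = 5, a2 = 1, a3 = 1, a4 = 4, a5 = 2.
Check constraint 2: a4 + a3 = 5; constraint 5: a1 - a3 = 4. The remaining constraints are straightforward to verify.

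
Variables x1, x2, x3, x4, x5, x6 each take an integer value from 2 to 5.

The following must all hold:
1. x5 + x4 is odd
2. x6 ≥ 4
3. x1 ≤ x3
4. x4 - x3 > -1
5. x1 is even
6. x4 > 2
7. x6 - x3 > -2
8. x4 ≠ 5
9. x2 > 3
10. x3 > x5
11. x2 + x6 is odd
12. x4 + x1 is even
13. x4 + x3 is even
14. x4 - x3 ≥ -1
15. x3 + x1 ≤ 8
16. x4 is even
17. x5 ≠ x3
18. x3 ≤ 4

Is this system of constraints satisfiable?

Try x1 = 4, x2 = 5, x3 = 4, x4 = 4, x5 = 3, x6 = 4.
Check constraint 4: x4 - x3 = 0; constraint 7: x6 - x3 = 0; constraint 14: x4 - x3 = 0. The remaining constraints are straightforward to verify.

Satisfiable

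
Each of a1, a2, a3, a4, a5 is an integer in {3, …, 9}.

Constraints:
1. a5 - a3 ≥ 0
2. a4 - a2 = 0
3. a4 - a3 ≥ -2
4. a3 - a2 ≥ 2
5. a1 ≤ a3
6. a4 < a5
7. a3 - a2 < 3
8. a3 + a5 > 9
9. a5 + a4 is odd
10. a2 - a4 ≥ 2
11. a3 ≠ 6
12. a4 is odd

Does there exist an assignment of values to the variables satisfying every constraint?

Unsatisfiable

Constraints 3, 4, and 10 give a4 − a3 ≥ -2, a3 − a2 ≥ 2, a2 − a4 ≥ 2.
Adding all 3 inequalities: the left sides telescope to 0, and the right sides sum to (-2) + 2 + 2 = 2. So 0 ≥ 2, which is false.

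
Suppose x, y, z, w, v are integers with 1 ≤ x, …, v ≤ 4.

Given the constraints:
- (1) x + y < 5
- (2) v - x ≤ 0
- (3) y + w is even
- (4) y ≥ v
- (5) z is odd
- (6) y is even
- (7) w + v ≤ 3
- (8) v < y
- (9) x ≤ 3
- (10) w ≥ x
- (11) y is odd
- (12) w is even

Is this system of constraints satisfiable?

Unsatisfiable

Constraint 11 makes y odd and constraint 12 makes w even, so y + w must be odd. Constraint 3 says y + w is even — contradiction.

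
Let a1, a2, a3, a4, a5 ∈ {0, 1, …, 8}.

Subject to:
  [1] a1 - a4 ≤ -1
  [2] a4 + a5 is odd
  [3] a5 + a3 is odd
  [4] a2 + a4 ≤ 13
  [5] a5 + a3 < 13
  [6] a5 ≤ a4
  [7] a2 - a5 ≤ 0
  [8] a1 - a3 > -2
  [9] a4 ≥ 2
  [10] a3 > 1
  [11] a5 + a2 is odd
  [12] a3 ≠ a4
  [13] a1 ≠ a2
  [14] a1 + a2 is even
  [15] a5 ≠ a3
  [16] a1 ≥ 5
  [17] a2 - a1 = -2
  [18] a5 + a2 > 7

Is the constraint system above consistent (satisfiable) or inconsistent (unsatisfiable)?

Try a1 = 6, a2 = 4, a3 = 6, a4 = 8, a5 = 5.
Check constraint 1: a1 - a4 = -2; constraint 4: a2 + a4 = 12. The remaining constraints are straightforward to verify.

Satisfiable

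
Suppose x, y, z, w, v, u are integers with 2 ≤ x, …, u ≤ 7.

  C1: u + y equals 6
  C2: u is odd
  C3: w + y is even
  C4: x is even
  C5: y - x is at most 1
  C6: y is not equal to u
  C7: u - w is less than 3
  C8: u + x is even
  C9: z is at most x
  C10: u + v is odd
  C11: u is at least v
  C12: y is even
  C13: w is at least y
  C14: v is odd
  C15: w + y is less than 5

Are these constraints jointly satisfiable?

Unsatisfiable

Constraint 2 makes u odd and constraint 14 makes v odd, so u + v must be even. Constraint 10 says u + v is odd — contradiction.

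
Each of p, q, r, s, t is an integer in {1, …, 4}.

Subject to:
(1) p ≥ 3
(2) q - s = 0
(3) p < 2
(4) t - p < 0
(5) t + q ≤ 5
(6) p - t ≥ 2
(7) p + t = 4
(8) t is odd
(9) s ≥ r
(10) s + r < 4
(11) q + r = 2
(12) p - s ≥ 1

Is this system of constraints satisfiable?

Unsatisfiable

From constraint 1: p ≥ 3. From constraint 3: p ≤ 1. But 1 < 3, so no value of p works.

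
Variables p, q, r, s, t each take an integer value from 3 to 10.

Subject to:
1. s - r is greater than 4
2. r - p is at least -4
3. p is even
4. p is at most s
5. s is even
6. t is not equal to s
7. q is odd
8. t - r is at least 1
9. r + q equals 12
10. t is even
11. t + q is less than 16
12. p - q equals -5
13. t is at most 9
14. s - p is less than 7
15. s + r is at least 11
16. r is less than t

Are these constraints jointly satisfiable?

Setting (p, q, r, s, t) = (4, 9, 3, 10, 4) satisfies everything: constraint 1: s - r = 7; constraint 2: r - p = -1, and the others follow.

Satisfiable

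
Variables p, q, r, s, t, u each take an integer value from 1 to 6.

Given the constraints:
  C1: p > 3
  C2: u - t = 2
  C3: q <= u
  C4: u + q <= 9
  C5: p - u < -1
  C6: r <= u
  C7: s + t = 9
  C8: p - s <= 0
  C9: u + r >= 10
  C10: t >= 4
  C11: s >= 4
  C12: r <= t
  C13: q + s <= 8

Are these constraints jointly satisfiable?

Setting (p, q, r, s, t, u) = (4, 3, 4, 5, 4, 6) satisfies everything: constraint 2: u - t = 2; constraint 4: u + q = 9, and the others follow.

Satisfiable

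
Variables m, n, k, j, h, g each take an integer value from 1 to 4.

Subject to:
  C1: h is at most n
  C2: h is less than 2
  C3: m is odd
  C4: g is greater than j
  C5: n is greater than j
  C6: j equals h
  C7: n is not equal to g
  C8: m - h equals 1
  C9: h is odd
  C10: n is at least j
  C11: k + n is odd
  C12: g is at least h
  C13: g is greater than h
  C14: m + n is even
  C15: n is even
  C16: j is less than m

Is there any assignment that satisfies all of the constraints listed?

Constraint 3 makes m odd and constraint 15 makes n even, so m + n must be odd. Constraint 14 says m + n is even — contradiction.

Unsatisfiable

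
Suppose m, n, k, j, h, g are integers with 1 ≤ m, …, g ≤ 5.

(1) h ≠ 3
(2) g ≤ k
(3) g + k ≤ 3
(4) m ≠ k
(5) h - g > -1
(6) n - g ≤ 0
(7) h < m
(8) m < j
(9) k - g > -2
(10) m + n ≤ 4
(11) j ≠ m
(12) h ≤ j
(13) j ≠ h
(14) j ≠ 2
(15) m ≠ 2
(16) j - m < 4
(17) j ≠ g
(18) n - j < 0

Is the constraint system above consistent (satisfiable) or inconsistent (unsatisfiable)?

Satisfiable

The assignment m = 3, n = 1, k = 2, j = 4, h = 2, g = 1 works:
  constraint 3 holds since g + k = 3.
  constraint 5 holds since h - g = 1.
The rest check out directly.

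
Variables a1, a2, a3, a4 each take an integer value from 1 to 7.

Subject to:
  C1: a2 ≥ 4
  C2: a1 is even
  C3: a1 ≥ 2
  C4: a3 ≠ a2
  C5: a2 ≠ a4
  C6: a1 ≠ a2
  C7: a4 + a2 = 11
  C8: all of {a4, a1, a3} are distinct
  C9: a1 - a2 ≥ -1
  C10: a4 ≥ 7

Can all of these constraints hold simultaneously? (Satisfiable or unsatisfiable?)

Satisfiable

Try a1 = 6, a2 = 4, a3 = 2, a4 = 7.
Check constraint 7: a4 + a2 = 11; constraint 8: values 7, 6, 2 are distinct; constraint 9: a1 - a2 = 2. The remaining constraints are straightforward to verify.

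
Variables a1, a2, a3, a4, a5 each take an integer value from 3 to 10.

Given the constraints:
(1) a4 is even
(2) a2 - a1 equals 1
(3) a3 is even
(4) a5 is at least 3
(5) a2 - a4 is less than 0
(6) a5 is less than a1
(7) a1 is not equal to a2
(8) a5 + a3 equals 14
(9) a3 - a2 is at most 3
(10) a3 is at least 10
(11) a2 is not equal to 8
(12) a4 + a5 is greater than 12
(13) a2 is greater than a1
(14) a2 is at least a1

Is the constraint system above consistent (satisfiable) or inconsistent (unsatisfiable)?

Setting (a1, a2, a3, a4, a5) = (8, 9, 10, 10, 4) satisfies everything: constraint 2: a2 - a1 = 1; constraint 5: a2 - a4 = -1, and the others follow.

Satisfiable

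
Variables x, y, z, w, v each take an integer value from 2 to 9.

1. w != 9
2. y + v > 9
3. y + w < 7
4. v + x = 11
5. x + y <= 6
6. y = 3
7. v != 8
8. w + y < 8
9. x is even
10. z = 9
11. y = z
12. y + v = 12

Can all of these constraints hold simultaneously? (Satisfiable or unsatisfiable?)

Unsatisfiable

Constraint 6 fixes y = 3 and constraint 10 fixes z = 9, but constraint 11 requires y = z. Since 3 ≠ 9, contradiction.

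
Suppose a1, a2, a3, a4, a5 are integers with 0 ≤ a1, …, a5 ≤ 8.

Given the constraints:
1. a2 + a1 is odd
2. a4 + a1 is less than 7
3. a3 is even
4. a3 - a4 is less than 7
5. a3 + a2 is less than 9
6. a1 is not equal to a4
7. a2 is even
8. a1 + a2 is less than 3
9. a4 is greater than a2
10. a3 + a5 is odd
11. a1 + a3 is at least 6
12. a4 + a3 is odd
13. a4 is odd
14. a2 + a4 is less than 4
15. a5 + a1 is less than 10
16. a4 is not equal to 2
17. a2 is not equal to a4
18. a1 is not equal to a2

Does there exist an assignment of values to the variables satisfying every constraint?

Satisfiable

Try a1 = 1, a2 = 0, a3 = 8, a4 = 3, a5 = 7.
Check constraint 2: a4 + a1 = 4; constraint 4: a3 - a4 = 5; constraint 5: a3 + a2 = 8. The remaining constraints are straightforward to verify.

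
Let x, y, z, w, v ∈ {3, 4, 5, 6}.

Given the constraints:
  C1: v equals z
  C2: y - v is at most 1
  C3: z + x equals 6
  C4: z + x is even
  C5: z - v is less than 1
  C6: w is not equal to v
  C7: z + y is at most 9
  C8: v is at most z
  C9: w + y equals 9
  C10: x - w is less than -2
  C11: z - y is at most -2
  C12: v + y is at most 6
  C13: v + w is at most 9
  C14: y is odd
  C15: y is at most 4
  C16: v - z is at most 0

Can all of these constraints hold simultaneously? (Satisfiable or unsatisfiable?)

Constraints 2, 11, and 16 give y − z ≥ 2, z − v ≥ 0, v − y ≥ -1.
Adding all 3 inequalities: the left sides telescope to 0, and the right sides sum to 2 + 0 + (-1) = 1. So 0 ≥ 1, which is false.

Unsatisfiable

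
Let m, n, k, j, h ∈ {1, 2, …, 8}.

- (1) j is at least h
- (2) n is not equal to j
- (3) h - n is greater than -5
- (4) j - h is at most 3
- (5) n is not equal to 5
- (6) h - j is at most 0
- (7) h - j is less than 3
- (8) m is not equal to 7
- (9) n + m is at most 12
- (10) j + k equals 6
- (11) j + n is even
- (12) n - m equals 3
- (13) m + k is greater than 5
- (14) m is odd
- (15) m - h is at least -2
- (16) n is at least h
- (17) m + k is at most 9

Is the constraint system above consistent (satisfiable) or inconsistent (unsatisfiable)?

Satisfiable

One satisfying assignment is m = 3, n = 6, k = 4, j = 2, h = 2.
For the less obvious constraints — constraint 3: h - n = -4; constraint 4: j - h = 0; constraint 6: h - j = 0 — and the others hold by inspection.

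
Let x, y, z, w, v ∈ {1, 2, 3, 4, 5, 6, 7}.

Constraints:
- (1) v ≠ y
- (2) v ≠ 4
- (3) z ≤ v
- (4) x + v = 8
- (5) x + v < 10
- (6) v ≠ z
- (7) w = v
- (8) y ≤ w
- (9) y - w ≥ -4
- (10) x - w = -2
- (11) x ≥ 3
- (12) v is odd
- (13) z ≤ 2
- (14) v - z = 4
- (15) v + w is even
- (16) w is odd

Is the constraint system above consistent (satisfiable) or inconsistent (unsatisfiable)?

Setting (x, y, z, w, v) = (3, 1, 1, 5, 5) satisfies everything: constraint 4: x + v = 8; constraint 5: x + v = 8, and the others follow.

Satisfiable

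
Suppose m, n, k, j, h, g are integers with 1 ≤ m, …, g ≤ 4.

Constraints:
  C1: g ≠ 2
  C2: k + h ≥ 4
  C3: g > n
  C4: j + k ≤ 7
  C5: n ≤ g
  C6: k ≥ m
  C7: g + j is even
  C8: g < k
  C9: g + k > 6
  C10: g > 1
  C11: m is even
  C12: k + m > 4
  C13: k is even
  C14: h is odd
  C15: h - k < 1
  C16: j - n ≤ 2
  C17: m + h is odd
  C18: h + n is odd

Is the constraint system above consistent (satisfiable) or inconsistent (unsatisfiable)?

Satisfiable

The assignment m = 2, n = 2, k = 4, j = 1, h = 3, g = 3 works:
  constraint 2 holds since k + h = 7.
  constraint 4 holds since j + k = 5.
  constraint 9 holds since g + k = 7.
The rest check out directly.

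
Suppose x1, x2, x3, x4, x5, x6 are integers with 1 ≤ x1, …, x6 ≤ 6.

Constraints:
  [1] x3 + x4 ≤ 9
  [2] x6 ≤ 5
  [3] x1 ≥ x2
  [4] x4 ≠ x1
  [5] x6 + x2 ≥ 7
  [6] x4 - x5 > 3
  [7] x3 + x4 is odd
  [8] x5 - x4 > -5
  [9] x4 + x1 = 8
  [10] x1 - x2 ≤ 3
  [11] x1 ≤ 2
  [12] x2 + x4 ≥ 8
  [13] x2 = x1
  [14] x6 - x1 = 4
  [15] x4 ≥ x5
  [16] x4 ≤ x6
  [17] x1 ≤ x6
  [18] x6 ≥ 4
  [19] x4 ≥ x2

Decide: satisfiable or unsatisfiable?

Unsatisfiable

From constraints 3 and 11: x2 ≤ x1 ≤ 2. From constraints 2 and 16: x4 ≤ x6 ≤ 5. Hence x2 + x4 ≤ 7. But constraint 12 requires x2 + x4 ≥ 8, and 8 > 7. Contradiction.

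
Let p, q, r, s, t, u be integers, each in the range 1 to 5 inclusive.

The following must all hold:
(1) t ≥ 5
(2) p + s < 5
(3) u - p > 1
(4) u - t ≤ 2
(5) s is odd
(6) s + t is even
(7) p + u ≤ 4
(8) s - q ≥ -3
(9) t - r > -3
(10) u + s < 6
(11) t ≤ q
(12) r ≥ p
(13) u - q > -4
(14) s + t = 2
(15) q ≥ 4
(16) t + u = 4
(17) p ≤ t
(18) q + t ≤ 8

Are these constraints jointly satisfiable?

Unsatisfiable

From constraint 15: q ≥ 4. From constraint 1: t ≥ 5. Hence q + t ≥ 9. But constraint 18 requires q + t ≤ 8, and 8 < 9. Contradiction.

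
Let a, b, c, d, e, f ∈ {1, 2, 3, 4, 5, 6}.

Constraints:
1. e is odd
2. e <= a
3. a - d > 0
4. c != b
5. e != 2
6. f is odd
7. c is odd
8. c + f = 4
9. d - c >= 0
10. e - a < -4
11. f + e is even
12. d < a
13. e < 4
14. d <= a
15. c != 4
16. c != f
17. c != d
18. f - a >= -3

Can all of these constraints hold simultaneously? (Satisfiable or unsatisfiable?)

Satisfiable

The assignment a = 6, b = 6, c = 1, d = 3, e = 1, f = 3 works:
  constraint 3 holds since a - d = 3.
  constraint 8 holds since c + f = 4.
  constraint 9 holds since d - c = 2.
The rest check out directly.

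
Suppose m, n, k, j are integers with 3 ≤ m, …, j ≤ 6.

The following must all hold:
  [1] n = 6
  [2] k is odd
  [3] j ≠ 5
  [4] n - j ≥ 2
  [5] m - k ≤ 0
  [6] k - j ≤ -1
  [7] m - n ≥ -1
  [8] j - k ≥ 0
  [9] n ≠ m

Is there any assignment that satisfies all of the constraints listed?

Constraints 4, 5, 6, and 7 give k − m ≥ 0, m − n ≥ -1, n − j ≥ 2, j − k ≥ 1.
Adding all 4 inequalities: the left sides telescope to 0, and the right sides sum to 0 + (-1) + 2 + 1 = 2. So 0 ≥ 2, which is false.

Unsatisfiable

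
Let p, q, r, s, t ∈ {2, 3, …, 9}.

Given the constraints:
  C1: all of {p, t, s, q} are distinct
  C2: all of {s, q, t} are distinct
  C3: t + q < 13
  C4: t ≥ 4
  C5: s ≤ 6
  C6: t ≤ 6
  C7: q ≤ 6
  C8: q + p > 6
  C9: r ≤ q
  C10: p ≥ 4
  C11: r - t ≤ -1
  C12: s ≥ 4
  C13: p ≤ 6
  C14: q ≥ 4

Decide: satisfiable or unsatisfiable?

Constraints 4, 5, 6, 7, 10, 12, 13, and 14 confine each of p, t, s, q to the 3 values {4, …, 6}.
Constraint 1 requires all 4 of them to be distinct, but only 3 values are available — impossible by the pigeonhole principle.

Unsatisfiable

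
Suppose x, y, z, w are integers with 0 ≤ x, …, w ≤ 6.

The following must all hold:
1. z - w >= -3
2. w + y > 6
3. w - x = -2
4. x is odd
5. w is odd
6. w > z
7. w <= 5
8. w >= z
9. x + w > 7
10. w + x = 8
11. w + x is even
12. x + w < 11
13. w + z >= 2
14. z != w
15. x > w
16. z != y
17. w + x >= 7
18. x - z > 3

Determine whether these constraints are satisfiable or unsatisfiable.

Satisfiable

The assignment x = 5, y = 5, z = 1, w = 3 works:
  constraint 1 holds since z - w = -2.
  constraint 2 holds since w + y = 8.
The rest check out directly.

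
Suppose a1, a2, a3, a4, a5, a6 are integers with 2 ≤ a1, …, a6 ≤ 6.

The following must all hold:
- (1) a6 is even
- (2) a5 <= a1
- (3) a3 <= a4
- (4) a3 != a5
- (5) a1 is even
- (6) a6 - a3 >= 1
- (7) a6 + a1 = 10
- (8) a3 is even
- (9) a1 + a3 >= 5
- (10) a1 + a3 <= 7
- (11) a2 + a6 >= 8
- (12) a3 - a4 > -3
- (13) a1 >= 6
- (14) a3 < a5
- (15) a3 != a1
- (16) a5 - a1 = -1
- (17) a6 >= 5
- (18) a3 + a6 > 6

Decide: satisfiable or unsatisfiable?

From constraint 17: a6 ≥ 5. From constraint 13: a1 ≥ 6. Hence a6 + a1 ≥ 11. But constraint 7 requires a6 + a1 = 10, and 10 < 11. Contradiction.

Unsatisfiable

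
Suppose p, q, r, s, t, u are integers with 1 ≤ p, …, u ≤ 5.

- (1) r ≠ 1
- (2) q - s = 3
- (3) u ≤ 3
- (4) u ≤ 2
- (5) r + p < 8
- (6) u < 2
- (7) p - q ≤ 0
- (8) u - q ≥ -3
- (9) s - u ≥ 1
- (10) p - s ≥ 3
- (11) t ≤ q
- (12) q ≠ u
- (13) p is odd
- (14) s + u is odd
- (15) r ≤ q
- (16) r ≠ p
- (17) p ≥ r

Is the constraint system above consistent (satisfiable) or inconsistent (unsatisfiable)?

Constraints 7, 8, 9, and 10 give s − u ≥ 1, u − q ≥ -3, q − p ≥ 0, p − s ≥ 3.
Adding all 4 inequalities: the left sides telescope to 0, and the right sides sum to 1 + (-3) + 0 + 3 = 1. So 0 ≥ 1, which is false.

Unsatisfiable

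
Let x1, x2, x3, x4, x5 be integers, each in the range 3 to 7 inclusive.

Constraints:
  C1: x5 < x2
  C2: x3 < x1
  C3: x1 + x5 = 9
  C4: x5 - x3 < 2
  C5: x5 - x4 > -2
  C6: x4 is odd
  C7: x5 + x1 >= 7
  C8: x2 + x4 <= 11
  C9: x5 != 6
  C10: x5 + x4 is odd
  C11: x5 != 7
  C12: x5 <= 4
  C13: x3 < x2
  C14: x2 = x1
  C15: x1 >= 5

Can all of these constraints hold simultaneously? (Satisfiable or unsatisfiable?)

Try x1 = 5, x2 = 5, x3 = 3, x4 = 5, x5 = 4.
Check constraint 3: x1 + x5 = 9; constraint 4: x5 - x3 = 1. The remaining constraints are straightforward to verify.

Satisfiable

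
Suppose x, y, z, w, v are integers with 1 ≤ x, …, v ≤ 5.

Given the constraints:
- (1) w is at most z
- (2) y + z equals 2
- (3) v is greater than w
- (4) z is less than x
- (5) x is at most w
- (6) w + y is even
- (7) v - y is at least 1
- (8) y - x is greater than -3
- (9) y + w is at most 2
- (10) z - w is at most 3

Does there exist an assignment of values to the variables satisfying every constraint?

Constraints 1, 4, and 5 give w ≤ z, z < x, x ≤ w. Chaining: w ≤ z < x ≤ w, which forces w < w — impossible.

Unsatisfiable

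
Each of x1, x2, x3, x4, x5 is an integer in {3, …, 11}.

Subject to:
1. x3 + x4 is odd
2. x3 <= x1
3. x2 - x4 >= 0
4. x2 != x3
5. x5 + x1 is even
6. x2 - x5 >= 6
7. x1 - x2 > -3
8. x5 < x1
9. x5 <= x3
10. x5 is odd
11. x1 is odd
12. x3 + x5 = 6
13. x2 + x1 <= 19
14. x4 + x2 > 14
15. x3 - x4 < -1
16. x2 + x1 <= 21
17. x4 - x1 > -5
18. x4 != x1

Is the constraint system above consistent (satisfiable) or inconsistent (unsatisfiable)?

Satisfiable

One satisfying assignment is x1 = 9, x2 = 9, x3 = 3, x4 = 6, x5 = 3.
For the less obvious constraints — constraint 3: x2 - x4 = 3; constraint 6: x2 - x5 = 6; constraint 7: x1 - x2 = 0 — and the others hold by inspection.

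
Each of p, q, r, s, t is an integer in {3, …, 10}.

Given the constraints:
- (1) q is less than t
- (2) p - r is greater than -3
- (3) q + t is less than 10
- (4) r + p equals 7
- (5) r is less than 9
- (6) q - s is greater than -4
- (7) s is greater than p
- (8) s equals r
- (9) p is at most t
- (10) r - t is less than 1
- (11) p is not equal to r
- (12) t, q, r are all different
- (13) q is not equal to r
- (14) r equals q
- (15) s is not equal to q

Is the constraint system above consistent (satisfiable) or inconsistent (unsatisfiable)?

Unsatisfiable

From constraints 8 and 14, s = r = q, so s = q. But constraint 15 says s ≠ q. Contradiction.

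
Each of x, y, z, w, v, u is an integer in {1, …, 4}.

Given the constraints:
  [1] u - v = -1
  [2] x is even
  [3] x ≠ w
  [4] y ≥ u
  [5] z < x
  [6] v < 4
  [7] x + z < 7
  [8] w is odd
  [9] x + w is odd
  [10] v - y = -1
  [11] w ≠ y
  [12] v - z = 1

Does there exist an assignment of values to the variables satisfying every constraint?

Try x = 4, y = 3, z = 1, w = 1, v = 2, u = 1.
Check constraint 1: u - v = -1; constraint 7: x + z = 5; constraint 10: v - y = -1. The remaining constraints are straightforward to verify.

Satisfiable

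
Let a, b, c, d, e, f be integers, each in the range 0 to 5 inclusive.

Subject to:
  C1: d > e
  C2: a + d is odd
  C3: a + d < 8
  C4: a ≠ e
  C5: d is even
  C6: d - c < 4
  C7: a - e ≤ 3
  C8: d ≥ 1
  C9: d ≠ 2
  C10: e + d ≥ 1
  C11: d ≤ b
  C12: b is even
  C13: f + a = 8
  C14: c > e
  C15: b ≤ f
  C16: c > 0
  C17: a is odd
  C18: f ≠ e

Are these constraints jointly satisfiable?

Try a = 3, b = 4, c = 1, d = 4, e = 0, f = 5.
Check constraint 3: a + d = 7; constraint 6: d - c = 3; constraint 7: a - e = 3. The remaining constraints are straightforward to verify.

Satisfiable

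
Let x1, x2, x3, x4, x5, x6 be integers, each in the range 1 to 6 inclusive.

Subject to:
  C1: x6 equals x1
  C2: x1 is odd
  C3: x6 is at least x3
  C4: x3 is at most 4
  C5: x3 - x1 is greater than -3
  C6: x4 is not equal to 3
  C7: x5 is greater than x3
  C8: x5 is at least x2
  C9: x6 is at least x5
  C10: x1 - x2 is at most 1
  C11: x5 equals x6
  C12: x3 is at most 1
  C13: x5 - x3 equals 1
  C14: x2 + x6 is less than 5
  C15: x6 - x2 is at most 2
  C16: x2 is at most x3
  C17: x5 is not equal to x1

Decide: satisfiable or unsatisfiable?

From constraints 1 and 11, x5 = x6 = x1, so x5 = x1. But constraint 17 says x5 ≠ x1. Contradiction.

Unsatisfiable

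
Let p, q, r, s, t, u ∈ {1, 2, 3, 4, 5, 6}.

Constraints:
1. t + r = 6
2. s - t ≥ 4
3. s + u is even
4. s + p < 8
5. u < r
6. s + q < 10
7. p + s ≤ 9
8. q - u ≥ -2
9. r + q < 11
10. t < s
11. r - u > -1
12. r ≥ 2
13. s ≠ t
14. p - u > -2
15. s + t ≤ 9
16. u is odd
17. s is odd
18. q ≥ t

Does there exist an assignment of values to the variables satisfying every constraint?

Satisfiable

Take p = 2, q = 4, r = 5, s = 5, t = 1, u = 3. Then constraint 1: t + r = 6; constraint 2: s - t = 4, and every other listed constraint is also met.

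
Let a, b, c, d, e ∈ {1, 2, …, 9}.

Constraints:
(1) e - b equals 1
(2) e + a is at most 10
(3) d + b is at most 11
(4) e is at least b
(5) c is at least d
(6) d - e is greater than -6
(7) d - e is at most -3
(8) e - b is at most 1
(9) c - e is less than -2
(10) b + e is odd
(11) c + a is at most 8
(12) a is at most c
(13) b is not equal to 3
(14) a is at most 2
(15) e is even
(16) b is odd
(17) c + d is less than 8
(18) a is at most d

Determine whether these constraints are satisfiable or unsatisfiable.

Take a = 1, b = 7, c = 4, d = 3, e = 8. Then constraint 1: e - b = 1; constraint 2: e + a = 9, and every other listed constraint is also met.

Satisfiable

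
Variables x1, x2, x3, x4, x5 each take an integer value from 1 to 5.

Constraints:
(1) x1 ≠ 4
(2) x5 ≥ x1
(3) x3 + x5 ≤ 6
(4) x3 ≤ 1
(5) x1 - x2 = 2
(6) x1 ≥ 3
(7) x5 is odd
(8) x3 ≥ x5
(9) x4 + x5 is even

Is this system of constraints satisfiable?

Unsatisfiable

From constraints 2 and 6: x5 ≥ x1 and x1 ≥ 3, so x5 ≥ 3. From constraints 4 and 8: x5 ≤ x3 and x3 ≤ 1, so x5 ≤ 1. But 1 < 3, so no value of x5 works.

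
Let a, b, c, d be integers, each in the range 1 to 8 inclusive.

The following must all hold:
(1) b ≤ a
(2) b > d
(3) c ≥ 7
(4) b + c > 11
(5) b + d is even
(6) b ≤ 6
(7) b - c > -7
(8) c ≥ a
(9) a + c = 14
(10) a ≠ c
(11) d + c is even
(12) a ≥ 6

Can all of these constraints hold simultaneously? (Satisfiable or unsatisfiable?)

Satisfiable

Try a = 6, b = 4, c = 8, d = 2.
Check constraint 4: b + c = 12; constraint 7: b - c = -4. The remaining constraints are straightforward to verify.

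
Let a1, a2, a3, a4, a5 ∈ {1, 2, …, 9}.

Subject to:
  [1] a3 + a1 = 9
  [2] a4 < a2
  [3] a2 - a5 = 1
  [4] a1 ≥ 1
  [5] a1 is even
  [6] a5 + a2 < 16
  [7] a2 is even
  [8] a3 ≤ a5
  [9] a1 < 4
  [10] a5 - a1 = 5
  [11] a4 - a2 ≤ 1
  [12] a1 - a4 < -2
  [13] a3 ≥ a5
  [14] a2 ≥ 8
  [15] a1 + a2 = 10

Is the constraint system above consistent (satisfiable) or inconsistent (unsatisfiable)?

Take a1 = 2, a2 = 8, a3 = 7, a4 = 7, a5 = 7. Then constraint 1: a3 + a1 = 9; constraint 3: a2 - a5 = 1, and every other listed constraint is also met.

Satisfiable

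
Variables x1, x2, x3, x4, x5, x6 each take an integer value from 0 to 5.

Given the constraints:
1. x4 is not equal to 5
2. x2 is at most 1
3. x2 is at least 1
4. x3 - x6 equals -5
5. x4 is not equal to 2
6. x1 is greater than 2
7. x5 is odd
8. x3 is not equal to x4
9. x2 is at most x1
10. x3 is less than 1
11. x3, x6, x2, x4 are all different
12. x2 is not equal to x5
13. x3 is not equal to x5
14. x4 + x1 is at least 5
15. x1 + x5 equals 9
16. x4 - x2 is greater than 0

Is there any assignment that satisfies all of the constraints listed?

Satisfiable

Try x1 = 4, x2 = 1, x3 = 0, x4 = 3, x5 = 5, x6 = 5.
Check constraint 4: x3 - x6 = -5; constraint 14: x4 + x1 = 7. The remaining constraints are straightforward to verify.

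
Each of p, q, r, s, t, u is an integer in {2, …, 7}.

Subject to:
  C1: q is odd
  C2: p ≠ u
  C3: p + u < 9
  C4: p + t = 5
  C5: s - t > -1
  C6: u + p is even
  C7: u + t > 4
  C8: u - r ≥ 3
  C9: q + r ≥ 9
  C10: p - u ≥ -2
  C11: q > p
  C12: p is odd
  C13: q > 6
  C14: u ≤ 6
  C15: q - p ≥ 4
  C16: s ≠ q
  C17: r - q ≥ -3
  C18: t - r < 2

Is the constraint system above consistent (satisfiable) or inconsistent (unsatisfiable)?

Constraints 8, 10, 15, and 17 give p − u ≥ -2, u − r ≥ 3, r − q ≥ -3, q − p ≥ 4.
Adding all 4 inequalities: the left sides telescope to 0, and the right sides sum to (-2) + 3 + (-3) + 4 = 2. So 0 ≥ 2, which is false.

Unsatisfiable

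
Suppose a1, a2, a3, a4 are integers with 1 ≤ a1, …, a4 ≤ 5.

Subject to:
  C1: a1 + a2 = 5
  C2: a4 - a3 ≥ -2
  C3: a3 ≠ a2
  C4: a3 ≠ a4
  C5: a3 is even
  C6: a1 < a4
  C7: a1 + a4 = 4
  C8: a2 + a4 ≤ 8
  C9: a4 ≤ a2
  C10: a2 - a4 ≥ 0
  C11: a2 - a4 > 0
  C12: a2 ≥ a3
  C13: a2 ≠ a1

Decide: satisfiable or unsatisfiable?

Satisfiable

The assignment a1 = 1, a2 = 4, a3 = 2, a4 = 3 works:
  constraint 1 holds since a1 + a2 = 5.
  constraint 2 holds since a4 - a3 = 1.
  constraint 7 holds since a1 + a4 = 4.
The rest check out directly.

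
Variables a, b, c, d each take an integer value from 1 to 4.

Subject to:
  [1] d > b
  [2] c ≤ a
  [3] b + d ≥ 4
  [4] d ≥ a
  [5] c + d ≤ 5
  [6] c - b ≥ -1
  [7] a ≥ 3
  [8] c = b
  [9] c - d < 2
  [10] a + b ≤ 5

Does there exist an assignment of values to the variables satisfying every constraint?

Take a = 3, b = 2, c = 2, d = 3. Then constraint 3: b + d = 5; constraint 5: c + d = 5; constraint 6: c - b = 0, and every other listed constraint is also met.

Satisfiable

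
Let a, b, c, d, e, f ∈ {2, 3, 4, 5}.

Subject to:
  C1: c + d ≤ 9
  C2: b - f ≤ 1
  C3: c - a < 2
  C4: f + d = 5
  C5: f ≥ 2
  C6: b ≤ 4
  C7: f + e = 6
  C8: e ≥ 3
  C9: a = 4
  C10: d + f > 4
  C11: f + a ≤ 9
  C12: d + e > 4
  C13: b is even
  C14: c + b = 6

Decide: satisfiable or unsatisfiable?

Satisfiable

Take a = 4, b = 2, c = 4, d = 3, e = 4, f = 2. Then constraint 1: c + d = 7; constraint 2: b - f = 0, and every other listed constraint is also met.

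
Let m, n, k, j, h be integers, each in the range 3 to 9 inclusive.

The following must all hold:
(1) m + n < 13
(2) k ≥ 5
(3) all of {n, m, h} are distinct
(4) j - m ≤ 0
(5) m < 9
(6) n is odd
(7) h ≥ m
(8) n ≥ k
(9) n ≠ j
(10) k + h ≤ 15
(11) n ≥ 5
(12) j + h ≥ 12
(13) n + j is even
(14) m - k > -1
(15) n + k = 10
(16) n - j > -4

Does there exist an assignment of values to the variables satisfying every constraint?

One satisfying assignment is m = 7, n = 5, k = 5, j = 7, h = 8.
For the less obvious constraints — constraint 1: m + n = 12; constraint 4: j - m = 0 — and the others hold by inspection.

Satisfiable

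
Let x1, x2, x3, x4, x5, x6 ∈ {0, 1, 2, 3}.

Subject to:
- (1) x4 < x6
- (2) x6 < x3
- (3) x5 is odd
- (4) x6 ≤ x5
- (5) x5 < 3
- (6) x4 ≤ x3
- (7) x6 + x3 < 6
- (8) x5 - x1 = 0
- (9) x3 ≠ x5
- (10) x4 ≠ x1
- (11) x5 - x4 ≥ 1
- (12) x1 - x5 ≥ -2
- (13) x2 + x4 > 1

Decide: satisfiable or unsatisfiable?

Take x1 = 1, x2 = 3, x3 = 3, x4 = 0, x5 = 1, x6 = 1. Then constraint 7: x6 + x3 = 4; constraint 8: x5 - x1 = 0; constraint 11: x5 - x4 = 1, and every other listed constraint is also met.

Satisfiable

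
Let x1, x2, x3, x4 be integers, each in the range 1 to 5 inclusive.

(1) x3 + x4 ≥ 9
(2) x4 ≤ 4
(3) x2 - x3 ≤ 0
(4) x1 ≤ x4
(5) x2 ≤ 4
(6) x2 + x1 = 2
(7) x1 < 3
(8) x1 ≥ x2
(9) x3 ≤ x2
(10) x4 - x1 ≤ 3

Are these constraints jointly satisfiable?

Unsatisfiable

From constraints 5 and 9: x3 ≤ x2 ≤ 4. From constraint 2: x4 ≤ 4. Hence x3 + x4 ≤ 8. But constraint 1 requires x3 + x4 ≥ 9, and 9 > 8. Contradiction.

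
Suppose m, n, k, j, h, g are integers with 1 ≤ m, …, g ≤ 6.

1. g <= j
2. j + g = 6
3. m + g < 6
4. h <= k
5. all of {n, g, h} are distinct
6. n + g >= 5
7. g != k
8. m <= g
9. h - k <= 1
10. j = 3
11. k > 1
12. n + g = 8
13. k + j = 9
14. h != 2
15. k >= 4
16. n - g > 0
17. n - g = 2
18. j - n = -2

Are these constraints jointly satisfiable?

Satisfiable

The assignment m = 1, n = 5, k = 6, j = 3, h = 4, g = 3 works:
  constraint 2 holds since j + g = 6.
  constraint 3 holds since m + g = 4.
The rest check out directly.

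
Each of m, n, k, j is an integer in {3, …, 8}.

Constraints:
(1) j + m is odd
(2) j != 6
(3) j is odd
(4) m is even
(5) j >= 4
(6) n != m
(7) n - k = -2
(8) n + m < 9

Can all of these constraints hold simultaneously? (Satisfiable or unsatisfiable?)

Satisfiable

Take m = 4, n = 3, k = 5, j = 7. Then constraint 7: n - k = -2; constraint 8: n + m = 7, and every other listed constraint is also met.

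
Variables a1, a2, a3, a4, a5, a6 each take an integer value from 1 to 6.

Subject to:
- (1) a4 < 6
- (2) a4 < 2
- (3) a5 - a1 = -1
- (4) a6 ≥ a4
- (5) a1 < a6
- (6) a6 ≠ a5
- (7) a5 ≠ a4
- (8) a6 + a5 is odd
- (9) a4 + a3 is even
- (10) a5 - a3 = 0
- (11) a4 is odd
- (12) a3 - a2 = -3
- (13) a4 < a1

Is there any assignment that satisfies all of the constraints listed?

Satisfiable

Take a1 = 4, a2 = 6, a3 = 3, a4 = 1, a5 = 3, a6 = 6. Then constraint 3: a5 - a1 = -1; constraint 10: a5 - a3 = 0, and every other listed constraint is also met.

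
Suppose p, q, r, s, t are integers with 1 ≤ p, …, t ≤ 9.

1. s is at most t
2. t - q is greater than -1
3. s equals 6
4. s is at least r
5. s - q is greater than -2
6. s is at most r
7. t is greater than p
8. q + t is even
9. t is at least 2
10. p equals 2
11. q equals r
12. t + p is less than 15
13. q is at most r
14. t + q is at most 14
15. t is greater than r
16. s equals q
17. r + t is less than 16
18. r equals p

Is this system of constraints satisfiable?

Unsatisfiable

Constraint 3 fixes s = 6 and constraint 10 fixes p = 2. Constraints 11, 16, and 18 give s = q = r = p, so s = p. But 6 ≠ 2 — contradiction.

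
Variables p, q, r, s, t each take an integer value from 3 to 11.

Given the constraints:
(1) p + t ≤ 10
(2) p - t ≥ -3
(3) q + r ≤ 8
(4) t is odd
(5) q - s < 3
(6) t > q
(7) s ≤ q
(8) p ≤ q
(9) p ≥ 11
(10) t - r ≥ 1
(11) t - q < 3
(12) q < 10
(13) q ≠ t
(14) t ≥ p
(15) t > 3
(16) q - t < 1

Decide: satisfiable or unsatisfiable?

From constraints 8 and 9: q ≥ p and p ≥ 11, so q ≥ 11. From constraint 12: q ≤ 9. But 9 < 11, so no value of q works.

Unsatisfiable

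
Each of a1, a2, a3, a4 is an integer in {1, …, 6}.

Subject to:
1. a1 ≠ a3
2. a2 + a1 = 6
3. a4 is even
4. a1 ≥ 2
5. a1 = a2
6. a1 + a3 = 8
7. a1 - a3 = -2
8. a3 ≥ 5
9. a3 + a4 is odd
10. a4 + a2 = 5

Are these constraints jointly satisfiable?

Satisfiable

Take a1 = 3, a2 = 3, a3 = 5, a4 = 2. Then constraint 2: a2 + a1 = 6; constraint 6: a1 + a3 = 8, and every other listed constraint is also met.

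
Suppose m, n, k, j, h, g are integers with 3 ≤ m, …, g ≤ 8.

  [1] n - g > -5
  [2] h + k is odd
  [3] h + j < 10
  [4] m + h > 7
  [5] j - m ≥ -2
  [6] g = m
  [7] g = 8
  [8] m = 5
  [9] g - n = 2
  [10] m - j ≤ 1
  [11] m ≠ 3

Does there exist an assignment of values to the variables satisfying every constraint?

Constraint 7 fixes g = 8 and constraint 8 fixes m = 5, but constraint 6 requires g = m. Since 8 ≠ 5, contradiction.

Unsatisfiable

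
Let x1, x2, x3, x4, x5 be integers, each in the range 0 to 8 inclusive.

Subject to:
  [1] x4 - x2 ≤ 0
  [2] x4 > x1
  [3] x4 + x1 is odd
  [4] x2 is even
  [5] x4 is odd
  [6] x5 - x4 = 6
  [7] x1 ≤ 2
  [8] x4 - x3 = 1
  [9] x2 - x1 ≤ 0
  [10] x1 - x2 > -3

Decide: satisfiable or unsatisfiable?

Unsatisfiable

Constraints 1, 2, and 9 give x4 ≤ x2, x2 ≤ x1, x1 < x4. Chaining: x4 ≤ x2 ≤ x1 < x4, which forces x4 < x4 — impossible.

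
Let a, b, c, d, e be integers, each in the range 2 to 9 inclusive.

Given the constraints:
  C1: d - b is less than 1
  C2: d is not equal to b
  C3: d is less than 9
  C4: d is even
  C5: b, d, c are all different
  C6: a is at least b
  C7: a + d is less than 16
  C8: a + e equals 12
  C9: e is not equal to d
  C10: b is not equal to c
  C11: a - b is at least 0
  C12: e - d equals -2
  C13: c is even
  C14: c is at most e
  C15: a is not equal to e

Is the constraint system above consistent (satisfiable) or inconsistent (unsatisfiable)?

Setting (a, b, c, d, e) = (8, 7, 2, 6, 4) satisfies everything: constraint 1: d - b = -1; constraint 7: a + d = 14, and the others follow.

Satisfiable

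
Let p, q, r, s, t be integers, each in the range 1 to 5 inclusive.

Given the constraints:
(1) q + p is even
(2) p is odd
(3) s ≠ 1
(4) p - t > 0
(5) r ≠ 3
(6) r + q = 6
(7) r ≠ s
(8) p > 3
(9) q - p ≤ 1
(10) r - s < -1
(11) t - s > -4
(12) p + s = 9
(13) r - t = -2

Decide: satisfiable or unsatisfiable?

Satisfiable

The assignment p = 5, q = 5, r = 1, s = 4, t = 3 works:
  constraint 4 holds since p - t = 2.
  constraint 6 holds since r + q = 6.
The rest check out directly.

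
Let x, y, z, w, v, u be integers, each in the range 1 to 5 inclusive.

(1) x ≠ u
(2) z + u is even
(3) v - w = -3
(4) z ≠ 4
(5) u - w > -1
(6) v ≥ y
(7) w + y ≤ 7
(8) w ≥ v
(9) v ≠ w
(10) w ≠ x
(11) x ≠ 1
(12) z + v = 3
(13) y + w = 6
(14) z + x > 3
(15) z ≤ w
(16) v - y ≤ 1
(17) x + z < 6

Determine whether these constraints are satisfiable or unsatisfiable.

Satisfiable

Try x = 4, y = 1, z = 1, w = 5, v = 2, u = 5.
Check constraint 3: v - w = -3; constraint 5: u - w = 0; constraint 7: w + y = 6. The remaining constraints are straightforward to verify.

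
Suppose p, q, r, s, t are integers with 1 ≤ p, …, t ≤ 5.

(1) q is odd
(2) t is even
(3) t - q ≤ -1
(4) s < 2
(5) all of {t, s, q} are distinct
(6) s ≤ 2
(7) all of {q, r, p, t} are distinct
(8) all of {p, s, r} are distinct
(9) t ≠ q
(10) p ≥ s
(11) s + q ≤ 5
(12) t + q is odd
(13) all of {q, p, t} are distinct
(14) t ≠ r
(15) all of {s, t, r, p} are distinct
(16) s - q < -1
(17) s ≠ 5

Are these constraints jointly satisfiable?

Take p = 5, q = 3, r = 4, s = 1, t = 2. Then constraint 3: t - q = -1; constraint 11: s + q = 4, and every other listed constraint is also met.

Satisfiable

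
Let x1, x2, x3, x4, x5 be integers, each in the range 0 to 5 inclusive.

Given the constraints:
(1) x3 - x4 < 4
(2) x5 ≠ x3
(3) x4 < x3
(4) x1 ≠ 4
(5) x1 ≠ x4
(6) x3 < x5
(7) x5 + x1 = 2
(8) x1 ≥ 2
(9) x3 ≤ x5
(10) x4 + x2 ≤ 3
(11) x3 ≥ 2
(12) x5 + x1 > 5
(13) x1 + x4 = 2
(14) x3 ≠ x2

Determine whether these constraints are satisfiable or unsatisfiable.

From constraints 9 and 11: x5 ≥ x3 ≥ 2. From constraint 8: x1 ≥ 2. Hence x5 + x1 ≥ 4. But constraint 7 requires x5 + x1 = 2, and 2 < 4. Contradiction.

Unsatisfiable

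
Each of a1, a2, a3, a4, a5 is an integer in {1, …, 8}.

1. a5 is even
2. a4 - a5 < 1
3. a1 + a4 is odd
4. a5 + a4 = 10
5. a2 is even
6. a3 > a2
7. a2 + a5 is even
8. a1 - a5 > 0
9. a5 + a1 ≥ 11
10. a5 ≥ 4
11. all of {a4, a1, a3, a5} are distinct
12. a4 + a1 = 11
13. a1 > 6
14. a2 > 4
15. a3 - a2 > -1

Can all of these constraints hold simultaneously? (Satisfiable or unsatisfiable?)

Satisfiable

The assignment a1 = 7, a2 = 6, a3 = 8, a4 = 4, a5 = 6 works:
  constraint 2 holds since a4 - a5 = -2.
  constraint 4 holds since a5 + a4 = 10.
The rest check out directly.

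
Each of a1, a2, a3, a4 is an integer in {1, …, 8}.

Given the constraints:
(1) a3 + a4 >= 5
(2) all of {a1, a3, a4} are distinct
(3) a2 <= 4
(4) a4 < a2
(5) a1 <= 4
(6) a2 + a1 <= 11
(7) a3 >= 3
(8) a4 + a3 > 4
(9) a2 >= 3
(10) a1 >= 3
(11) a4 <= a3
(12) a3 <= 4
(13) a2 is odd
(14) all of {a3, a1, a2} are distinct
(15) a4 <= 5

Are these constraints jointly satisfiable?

Constraints 3, 5, 7, 9, 10, and 12 confine each of a3, a1, a2 to the 2 values {3, 4}.
Constraint 14 requires all 3 of them to be distinct, but only 2 values are available — impossible by the pigeonhole principle.

Unsatisfiable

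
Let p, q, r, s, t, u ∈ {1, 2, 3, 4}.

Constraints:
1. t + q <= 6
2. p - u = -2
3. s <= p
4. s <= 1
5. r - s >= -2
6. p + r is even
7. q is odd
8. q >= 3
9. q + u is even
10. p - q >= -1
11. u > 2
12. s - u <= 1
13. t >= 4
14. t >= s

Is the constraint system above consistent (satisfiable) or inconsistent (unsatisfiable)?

Unsatisfiable

From constraint 13: t ≥ 4. From constraint 8: q ≥ 3. Hence t + q ≥ 7. But constraint 1 requires t + q ≤ 6, and 6 < 7. Contradiction.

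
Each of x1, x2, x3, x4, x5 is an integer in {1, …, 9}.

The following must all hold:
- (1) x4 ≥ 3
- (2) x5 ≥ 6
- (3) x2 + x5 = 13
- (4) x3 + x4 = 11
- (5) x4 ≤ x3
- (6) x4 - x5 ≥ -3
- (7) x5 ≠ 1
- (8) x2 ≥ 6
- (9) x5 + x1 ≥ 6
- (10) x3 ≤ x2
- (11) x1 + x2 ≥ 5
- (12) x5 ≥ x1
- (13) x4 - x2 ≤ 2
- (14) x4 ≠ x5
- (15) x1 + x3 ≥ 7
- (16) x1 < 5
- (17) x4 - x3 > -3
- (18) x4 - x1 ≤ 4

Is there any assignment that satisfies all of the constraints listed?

Satisfiable

One satisfying assignment is x1 = 2, x2 = 6, x3 = 6, x4 = 5, x5 = 7.
For the less obvious constraints — constraint 3: x2 + x5 = 13; constraint 4: x3 + x4 = 11 — and the others hold by inspection.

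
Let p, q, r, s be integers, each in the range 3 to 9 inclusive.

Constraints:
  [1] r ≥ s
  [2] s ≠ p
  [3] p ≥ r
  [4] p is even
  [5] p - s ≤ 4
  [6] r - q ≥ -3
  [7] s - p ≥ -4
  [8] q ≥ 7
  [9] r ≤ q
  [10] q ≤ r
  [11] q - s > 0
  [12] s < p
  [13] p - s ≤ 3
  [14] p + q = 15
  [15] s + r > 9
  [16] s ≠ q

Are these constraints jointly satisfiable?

Satisfiable

Setting (p, q, r, s) = (8, 7, 7, 5) satisfies everything: constraint 5: p - s = 3; constraint 6: r - q = 0, and the others follow.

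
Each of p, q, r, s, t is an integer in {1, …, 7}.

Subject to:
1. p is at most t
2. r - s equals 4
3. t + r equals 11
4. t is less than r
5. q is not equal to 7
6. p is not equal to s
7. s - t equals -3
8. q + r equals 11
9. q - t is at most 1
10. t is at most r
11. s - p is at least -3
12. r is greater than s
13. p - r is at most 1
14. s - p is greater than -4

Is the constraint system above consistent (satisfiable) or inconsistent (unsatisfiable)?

Satisfiable

Take p = 5, q = 5, r = 6, s = 2, t = 5. Then constraint 2: r - s = 4; constraint 3: t + r = 11, and every other listed constraint is also met.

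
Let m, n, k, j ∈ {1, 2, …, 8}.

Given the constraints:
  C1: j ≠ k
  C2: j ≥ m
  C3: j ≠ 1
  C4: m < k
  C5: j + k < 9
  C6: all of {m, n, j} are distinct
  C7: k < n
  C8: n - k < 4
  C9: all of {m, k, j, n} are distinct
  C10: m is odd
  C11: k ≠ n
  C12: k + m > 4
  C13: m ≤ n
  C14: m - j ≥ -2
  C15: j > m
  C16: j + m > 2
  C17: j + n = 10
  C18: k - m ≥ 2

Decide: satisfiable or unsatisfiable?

Take m = 1, n = 8, k = 6, j = 2. Then constraint 5: j + k = 8; constraint 8: n - k = 2; constraint 12: k + m = 7, and every other listed constraint is also met.

Satisfiable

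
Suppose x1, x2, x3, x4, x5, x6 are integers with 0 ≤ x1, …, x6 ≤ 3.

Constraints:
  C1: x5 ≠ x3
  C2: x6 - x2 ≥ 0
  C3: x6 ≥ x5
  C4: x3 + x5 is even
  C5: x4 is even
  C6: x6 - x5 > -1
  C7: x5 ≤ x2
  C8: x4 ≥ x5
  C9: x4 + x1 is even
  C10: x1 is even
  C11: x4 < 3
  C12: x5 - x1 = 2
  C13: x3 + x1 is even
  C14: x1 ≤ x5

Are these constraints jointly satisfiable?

One satisfying assignment is x1 = 0, x2 = 3, x3 = 0, x4 = 2, x5 = 2, x6 = 3.
For the less obvious constraints — constraint 2: x6 - x2 = 0; constraint 6: x6 - x5 = 1; constraint 12: x5 - x1 = 2 — and the others hold by inspection.

Satisfiable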